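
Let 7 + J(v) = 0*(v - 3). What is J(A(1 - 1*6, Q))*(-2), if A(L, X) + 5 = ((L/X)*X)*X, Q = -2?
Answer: 14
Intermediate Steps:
A(L, X) = -5 + L*X (A(L, X) = -5 + ((L/X)*X)*X = -5 + L*X)
J(v) = -7 (J(v) = -7 + 0*(v - 3) = -7 + 0*(-3 + v) = -7 + 0 = -7)
J(A(1 - 1*6, Q))*(-2) = -7*(-2) = 14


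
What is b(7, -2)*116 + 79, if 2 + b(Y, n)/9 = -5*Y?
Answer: -38549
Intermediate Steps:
b(Y, n) = -18 - 45*Y (b(Y, n) = -18 + 9*(-5*Y) = -18 - 45*Y)
b(7, -2)*116 + 79 = (-18 - 45*7)*116 + 79 = (-18 - 315)*116 + 79 = -333*116 + 79 = -38628 + 79 = -38549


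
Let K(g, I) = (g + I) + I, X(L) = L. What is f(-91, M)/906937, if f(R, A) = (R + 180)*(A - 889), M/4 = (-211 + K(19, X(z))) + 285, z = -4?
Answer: -48861/906937 ≈ -0.053875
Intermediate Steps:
K(g, I) = g + 2*I (K(g, I) = (I + g) + I = g + 2*I)
M = 340 (M = 4*((-211 + (19 + 2*(-4))) + 285) = 4*((-211 + (19 - 8)) + 285) = 4*((-211 + 11) + 285) = 4*(-200 + 285) = 4*85 = 340)
f(R, A) = (-889 + A)*(180 + R) (f(R, A) = (180 + R)*(-889 + A) = (-889 + A)*(180 + R))
f(-91, M)/906937 = (-160020 - 889*(-91) + 180*340 + 340*(-91))/906937 = (-160020 + 80899 + 61200 - 30940)*(1/906937) = -48861*1/906937 = -48861/906937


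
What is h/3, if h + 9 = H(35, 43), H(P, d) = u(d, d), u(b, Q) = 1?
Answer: -8/3 ≈ -2.6667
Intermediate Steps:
H(P, d) = 1
h = -8 (h = -9 + 1 = -8)
h/3 = -8/3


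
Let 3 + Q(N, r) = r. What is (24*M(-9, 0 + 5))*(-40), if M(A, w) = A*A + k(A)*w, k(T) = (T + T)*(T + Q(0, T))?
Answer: -1892160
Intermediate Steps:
Q(N, r) = -3 + r
k(T) = 2*T*(-3 + 2*T) (k(T) = (T + T)*(T + (-3 + T)) = (2*T)*(-3 + 2*T) = 2*T*(-3 + 2*T))
M(A, w) = A**2 + 2*A*w*(-3 + 2*A) (M(A, w) = A*A + (2*A*(-3 + 2*A))*w = A**2 + 2*A*w*(-3 + 2*A))
(24*M(-9, 0 + 5))*(-40) = (24*(-9*(-9 + 2*(0 + 5)*(-3 + 2*(-9)))))*(-40) = (24*(-9*(-9 + 2*5*(-3 - 18))))*(-40) = (24*(-9*(-9 + 2*5*(-21))))*(-40) = (24*(-9*(-9 - 210)))*(-40) = (24*(-9*(-219)))*(-40) = (24*1971)*(-40) = 47304*(-40) = -1892160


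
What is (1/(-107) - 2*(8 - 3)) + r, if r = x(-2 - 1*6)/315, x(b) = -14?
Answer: -48409/4815 ≈ -10.054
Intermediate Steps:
r = -2/45 (r = -14/315 = -14*1/315 = -2/45 ≈ -0.044444)
(1/(-107) - 2*(8 - 3)) + r = (1/(-107) - 2*(8 - 3)) - 2/45 = (-1/107 - 2*5) - 2/45 = (-1/107 - 10) - 2/45 = -1071/107 - 2/45 = -48409/4815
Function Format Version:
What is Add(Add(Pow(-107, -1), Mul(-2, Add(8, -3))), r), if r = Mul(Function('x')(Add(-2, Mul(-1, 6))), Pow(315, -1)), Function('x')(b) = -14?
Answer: Rational(-48409, 4815) ≈ -10.054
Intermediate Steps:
r = Rational(-2, 45) (r = Mul(-14, Pow(315, -1)) = Mul(-14, Rational(1, 315)) = Rational(-2, 45) ≈ -0.044444)
Add(Add(Pow(-107, -1), Mul(-2, Add(8, -3))), r) = Add(Add(Pow(-107, -1), Mul(-2, Add(8, -3))), Rational(-2, 45)) = Add(Add(Rational(-1, 107), Mul(-2, 5)), Rational(-2, 45)) = Add(Add(Rational(-1, 107), -10), Rational(-2, 45)) = Add(Rational(-1071, 107), Rational(-2, 45)) = Rational(-48409, 4815)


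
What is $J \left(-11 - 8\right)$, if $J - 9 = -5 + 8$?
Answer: $-228$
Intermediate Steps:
$J = 12$ ($J = 9 + \left(-5 + 8\right) = 9 + 3 = 12$)
$J \left(-11 - 8\right) = 12 \left(-11 - 8\right) = 12 \left(-19\right) = -228$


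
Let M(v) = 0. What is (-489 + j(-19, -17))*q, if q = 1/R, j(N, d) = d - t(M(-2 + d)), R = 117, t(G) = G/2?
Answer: -506/117 ≈ -4.3248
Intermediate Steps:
t(G) = G/2 (t(G) = G*(½) = G/2)
j(N, d) = d (j(N, d) = d - 0/2 = d - 1*0 = d + 0 = d)
q = 1/117 ≈ 0.0085470
(-489 + j(-19, -17))*q = (-489 - 17)*(1/117) = -506*1/117 = -506/117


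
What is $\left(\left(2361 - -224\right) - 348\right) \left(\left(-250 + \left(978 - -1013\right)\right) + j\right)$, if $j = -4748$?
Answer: $-6726659$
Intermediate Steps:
$\left(\left(2361 - -224\right) - 348\right) \left(\left(-250 + \left(978 - -1013\right)\right) + j\right) = \left(\left(2361 - -224\right) - 348\right) \left(\left(-250 + \left(978 - -1013\right)\right) - 4748\right) = \left(\left(2361 + 224\right) - 348\right) \left(\left(-250 + \left(978 + 1013\right)\right) - 4748\right) = \left(2585 - 348\right) \left(\left(-250 + 1991\right) - 4748\right) = 2237 \left(1741 - 4748\right) = 2237 \left(-3007\right) = -6726659$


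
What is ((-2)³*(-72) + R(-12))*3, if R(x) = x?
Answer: 1692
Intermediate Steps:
((-2)³*(-72) + R(-12))*3 = ((-2)³*(-72) - 12)*3 = (-8*(-72) - 12)*3 = (576 - 12)*3 = 564*3 = 1692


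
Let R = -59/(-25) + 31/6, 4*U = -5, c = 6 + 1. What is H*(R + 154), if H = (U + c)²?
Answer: 12817141/2400 ≈ 5340.5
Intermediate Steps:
c = 7
U = -5/4 (U = (¼)*(-5) = -5/4 ≈ -1.2500)
R = 1129/150 (R = -59*(-1/25) + 31*(⅙) = 59/25 + 31/6 = 1129/150 ≈ 7.5267)
H = 529/16 (H = (-5/4 + 7)² = (23/4)² = 529/16 ≈ 33.063)
H*(R + 154) = 529*(1129/150 + 154)/16 = (529/16)*(24229/150) = 12817141/2400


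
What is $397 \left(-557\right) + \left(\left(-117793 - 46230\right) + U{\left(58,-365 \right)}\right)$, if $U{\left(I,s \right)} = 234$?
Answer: $-384918$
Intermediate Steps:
$397 \left(-557\right) + \left(\left(-117793 - 46230\right) + U{\left(58,-365 \right)}\right) = 397 \left(-557\right) + \left(\left(-117793 - 46230\right) + 234\right) = -221129 + \left(-164023 + 234\right) = -221129 - 163789 = -384918$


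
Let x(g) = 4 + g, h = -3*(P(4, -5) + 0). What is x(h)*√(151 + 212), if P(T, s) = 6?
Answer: -154*√3 ≈ -266.74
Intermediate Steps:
h = -18 (h = -3*(6 + 0) = -3*6 = -18)
x(h)*√(151 + 212) = (4 - 18)*√(151 + 212) = -154*√3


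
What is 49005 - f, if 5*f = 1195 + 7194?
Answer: 236636/5 ≈ 47327.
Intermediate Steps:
f = 8389/5 (f = (1195 + 7194)/5 = (⅕)*8389 = 8389/5 ≈ 1677.8)
49005 - f = 49005 - 1*8389/5 = 49005 - 8389/5 = 236636/5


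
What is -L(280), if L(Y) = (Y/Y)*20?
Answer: -20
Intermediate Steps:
L(Y) = 20 (L(Y) = 1*20 = 20)
-L(280) = -1*20 = -20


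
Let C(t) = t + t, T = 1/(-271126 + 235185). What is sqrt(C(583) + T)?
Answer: sqrt(1506186854905)/35941 ≈ 34.147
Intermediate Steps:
T = -1/35941 (T = 1/(-35941) = -1/35941 ≈ -2.7823e-5)
C(t) = 2*t
sqrt(C(583) + T) = sqrt(2*583 - 1/35941) = sqrt(1166 - 1/35941) = sqrt(41907205/35941) = sqrt(1506186854905)/35941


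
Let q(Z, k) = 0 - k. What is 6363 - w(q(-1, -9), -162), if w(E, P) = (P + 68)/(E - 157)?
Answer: 470815/74 ≈ 6362.4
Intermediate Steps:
q(Z, k) = -k
w(E, P) = (68 + P)/(-157 + E)
6363 - w(q(-1, -9), -162) = 6363 - (68 - 162)/(-157 - 1*(-9)) = 6363 - (-94)/(-157 + 9) = 6363 - (-94)/(-148) = 6363 - (-1)*(-94)/148 = 6363 - 1*47/74 = 6363 - 47/74 = 470815/74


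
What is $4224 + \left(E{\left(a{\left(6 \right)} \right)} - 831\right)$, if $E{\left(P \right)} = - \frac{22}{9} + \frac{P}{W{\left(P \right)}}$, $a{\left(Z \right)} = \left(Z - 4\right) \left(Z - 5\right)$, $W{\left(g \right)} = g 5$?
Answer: $\frac{152584}{45} \approx 3390.8$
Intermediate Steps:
$W{\left(g \right)} = 5 g$
$a{\left(Z \right)} = \left(-5 + Z\right) \left(-4 + Z\right)$ ($a{\left(Z \right)} = \left(-4 + Z\right) \left(-5 + Z\right) = \left(-5 + Z\right) \left(-4 + Z\right)$)
$E{\left(P \right)} = - \frac{101}{45}$ ($E{\left(P \right)} = - \frac{22}{9} + \frac{P}{5 P} = \left(-22\right) \frac{1}{9} + P \frac{1}{5 P} = - \frac{22}{9} + \frac{1}{5} = - \frac{101}{45}$)
$4224 + \left(E{\left(a{\left(6 \right)} \right)} - 831\right) = 4224 - \frac{37496}{45} = \frac{152584}{45}$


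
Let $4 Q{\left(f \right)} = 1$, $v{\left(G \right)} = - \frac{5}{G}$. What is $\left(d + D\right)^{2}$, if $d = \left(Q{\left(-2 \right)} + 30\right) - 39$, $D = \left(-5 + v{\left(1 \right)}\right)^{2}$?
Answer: $\frac{133225}{16} \approx 8326.6$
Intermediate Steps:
$Q{\left(f \right)} = \frac{1}{4}$ ($Q{\left(f \right)} = \frac{1}{4} \cdot 1 = \frac{1}{4}$)
$D = 100$ ($D = \left(-5 - \frac{5}{1}\right)^{2} = \left(-5 - 5\right)^{2} = \left(-10\right)^{2} = 100$)
$d = - \frac{35}{4}$ ($d = \left(\frac{1}{4} + 30\right) - 39 = \frac{121}{4} - 39 = - \frac{35}{4} \approx -8.75$)
$\left(d + D\right)^{2} = \left(- \frac{35}{4} + 100\right)^{2} = \left(\frac{365}{4}\right)^{2} = \frac{133225}{16}$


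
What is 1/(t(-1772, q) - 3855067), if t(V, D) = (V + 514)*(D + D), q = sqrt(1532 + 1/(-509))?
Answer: -53033219/204313200272417 + 612*sqrt(4900143)/204313200272417 ≈ -2.5294e-7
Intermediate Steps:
q = 9*sqrt(4900143)/509 (q = sqrt(1532 - 1/509) = sqrt(779787/509) = 9*sqrt(4900143)/509 ≈ 39.141)
t(V, D) = 2*D*(514 + V) (t(V, D) = (514 + V)*(2*D) = 2*D*(514 + V))
1/(t(-1772, q) - 3855067) = 1/(2*(9*sqrt(4900143)/509)*(514 - 1772) - 3855067) = 1/(2*(9*sqrt(4900143)/509)*(-1258) - 3855067) = 1/(-22644*sqrt(4900143)/509 - 3855067) = 1/(-3855067 - 22644*sqrt(4900143)/509)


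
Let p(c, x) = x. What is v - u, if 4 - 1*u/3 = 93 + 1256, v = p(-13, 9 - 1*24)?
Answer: 4020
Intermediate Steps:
v = -15 (v = 9 - 1*24 = 9 - 24 = -15)
u = -4035 (u = 12 - 3*(93 + 1256) = 12 - 3*1349 = 12 - 4047 = -4035)
v - u = -15 - 1*(-4035) = -15 + 4035 = 4020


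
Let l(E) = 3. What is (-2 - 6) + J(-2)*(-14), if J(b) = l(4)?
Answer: -50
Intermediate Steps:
J(b) = 3
(-2 - 6) + J(-2)*(-14) = (-2 - 6) + 3*(-14) = -8 - 42 = -50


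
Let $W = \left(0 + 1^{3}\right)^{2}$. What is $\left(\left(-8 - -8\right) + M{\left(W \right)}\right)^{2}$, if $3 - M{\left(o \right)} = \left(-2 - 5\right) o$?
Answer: $100$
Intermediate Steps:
$W = 1$ ($W = \left(0 + 1\right)^{2} = 1^{2} = 1$)
$M{\left(o \right)} = 3 + 7 o$ ($M{\left(o \right)} = 3 - \left(-2 - 5\right) o = 3 - - 7 o = 3 + 7 o$)
$\left(\left(-8 - -8\right) + M{\left(W \right)}\right)^{2} = \left(\left(-8 - -8\right) + \left(3 + 7 \cdot 1\right)\right)^{2} = \left(\left(-8 + 8\right) + \left(3 + 7\right)\right)^{2} = \left(0 + 10\right)^{2} = 10^{2} = 100$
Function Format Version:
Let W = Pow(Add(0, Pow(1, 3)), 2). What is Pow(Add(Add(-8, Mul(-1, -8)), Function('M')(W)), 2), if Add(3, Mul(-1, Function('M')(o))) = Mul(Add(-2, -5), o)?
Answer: 100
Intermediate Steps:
W = 1 (W = Pow(Add(0, 1), 2) = Pow(1, 2) = 1)
Function('M')(o) = Add(3, Mul(7, o)) (Function('M')(o) = Add(3, Mul(-1, Mul(Add(-2, -5), o))) = Add(3, Mul(-1, Mul(-7, o))) = Add(3, Mul(7, o)))
Pow(Add(Add(-8, Mul(-1, -8)), Function('M')(W)), 2) = Pow(Add(Add(-8, Mul(-1, -8)), Add(3, Mul(7, 1))), 2) = Pow(Add(Add(-8, 8), Add(3, 7)), 2) = Pow(Add(0, 10), 2) = Pow(10, 2) = 100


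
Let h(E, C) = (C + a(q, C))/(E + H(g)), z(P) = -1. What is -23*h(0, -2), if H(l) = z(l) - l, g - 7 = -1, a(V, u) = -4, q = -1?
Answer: -138/7 ≈ -19.714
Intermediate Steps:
g = 6 (g = 7 - 1 = 6)
H(l) = -1 - l
h(E, C) = (-4 + C)/(-7 + E) (h(E, C) = (C - 4)/(E + (-1 - 1*6)) = (-4 + C)/(E + (-1 - 6)) = (-4 + C)/(E - 7) = (-4 + C)/(-7 + E))
-23*h(0, -2) = -23*(-4 - 2)/(-7 + 0) = -23*(-6)/(-7) = -(-23)*(-6)/7 = -23*6/7 = -138/7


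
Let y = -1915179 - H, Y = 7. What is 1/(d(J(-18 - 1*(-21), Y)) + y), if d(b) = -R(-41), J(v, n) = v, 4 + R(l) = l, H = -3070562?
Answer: 1/1155428 ≈ 8.6548e-7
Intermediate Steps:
R(l) = -4 + l
d(b) = 45 (d(b) = -(-4 - 41) = -1*(-45) = 45)
y = 1155383 (y = -1915179 - 1*(-3070562) = -1915179 + 3070562 = 1155383)
1/(d(J(-18 - 1*(-21), Y)) + y) = 1/(45 + 1155383) = 1/1155428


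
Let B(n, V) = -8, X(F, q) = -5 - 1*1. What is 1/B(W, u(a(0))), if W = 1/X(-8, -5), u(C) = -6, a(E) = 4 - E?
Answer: -⅛ ≈ -0.12500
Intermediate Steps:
X(F, q) = -6 (X(F, q) = -5 - 1 = -6)
W = -⅙ (W = 1/(-6) = -⅙ ≈ -0.16667)
1/B(W, u(a(0))) = 1/(-8) = -⅛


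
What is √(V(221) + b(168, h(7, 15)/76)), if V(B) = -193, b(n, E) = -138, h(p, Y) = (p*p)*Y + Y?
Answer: I*√331 ≈ 18.193*I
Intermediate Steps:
h(p, Y) = Y + Y*p² (h(p, Y) = p²*Y + Y = Y*p² + Y = Y + Y*p²)
√(V(221) + b(168, h(7, 15)/76)) = √(-193 - 138) = √(-331) = I*√331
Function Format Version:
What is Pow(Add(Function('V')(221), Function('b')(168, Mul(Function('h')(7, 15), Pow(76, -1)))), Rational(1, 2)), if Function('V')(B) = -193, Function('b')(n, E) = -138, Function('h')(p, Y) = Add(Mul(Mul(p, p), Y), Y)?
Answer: Mul(I, Pow(331, Rational(1, 2))) ≈ Mul(18.193, I)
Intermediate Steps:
Function('h')(p, Y) = Add(Y, Mul(Y, Pow(p, 2))) (Function('h')(p, Y) = Add(Mul(Pow(p, 2), Y), Y) = Add(Mul(Y, Pow(p, 2)), Y) = Add(Y, Mul(Y, Pow(p, 2))))
Pow(Add(Function('V')(221), Function('b')(168, Mul(Function('h')(7, 15), Pow(76, -1)))), Rational(1, 2)) = Pow(Add(-193, -138), Rational(1, 2)) = Pow(-331, Rational(1, 2)) = Mul(I, Pow(331, Rational(1, 2)))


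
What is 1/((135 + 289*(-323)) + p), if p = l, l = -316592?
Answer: -1/409804 ≈ -2.4402e-6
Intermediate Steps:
p = -316592
1/((135 + 289*(-323)) + p) = 1/((135 + 289*(-323)) - 316592) = 1/((135 - 93347) - 316592) = 1/(-93212 - 316592) = 1/(-409804) = -1/409804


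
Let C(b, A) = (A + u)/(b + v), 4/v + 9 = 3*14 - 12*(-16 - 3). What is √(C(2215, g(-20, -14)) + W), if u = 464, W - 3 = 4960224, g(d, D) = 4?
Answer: √1657814966592882159/578119 ≈ 2227.2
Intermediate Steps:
W = 4960227 (W = 3 + 4960224 = 4960227)
v = 4/261 (v = 4/(-9 + (3*14 - 12*(-16 - 3))) = 4/(-9 + (42 - 12*(-19))) = 4/(-9 + (42 + 228)) = 4/(-9 + 270) = 4/261 ≈ 0.015326)
C(b, A) = (464 + A)/(4/261 + b) (C(b, A) = (A + 464)/(b + 4/261) = (464 + A)/(4/261 + b))
√(C(2215, g(-20, -14)) + W) = √(261*(464 + 4)/(4 + 261*2215) + 4960227) = √(261*468/(4 + 578115) + 4960227) = √(261*468/578119 + 4960227) = √(261*(1/578119)*468 + 4960227) = √(122148/578119 + 4960227) = √(2867601595161/578119) = √1657814966592882159/578119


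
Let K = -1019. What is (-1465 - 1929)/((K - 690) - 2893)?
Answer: 1697/2301 ≈ 0.73750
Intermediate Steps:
(-1465 - 1929)/((K - 690) - 2893) = (-1465 - 1929)/((-1019 - 690) - 2893) = -3394/(-1709 - 2893) = -3394/(-4602) = -3394*(-1/4602) = 1697/2301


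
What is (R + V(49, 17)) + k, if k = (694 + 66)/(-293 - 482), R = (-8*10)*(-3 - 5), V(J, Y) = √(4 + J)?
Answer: 99048/155 + √53 ≈ 646.30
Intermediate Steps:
R = 640 (R = -80*(-8) = 640)
k = -152/155 (k = 760/(-775) = 760*(-1/775) = -152/155 ≈ -0.98065)
(R + V(49, 17)) + k = (640 + √(4 + 49)) - 152/155 = (640 + √53) - 152/155 = 99048/155 + √53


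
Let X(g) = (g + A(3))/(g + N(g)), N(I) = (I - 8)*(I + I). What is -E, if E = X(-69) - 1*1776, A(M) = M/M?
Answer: 1102900/621 ≈ 1776.0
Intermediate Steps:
N(I) = 2*I*(-8 + I) (N(I) = (-8 + I)*(2*I) = 2*I*(-8 + I))
A(M) = 1
X(g) = (1 + g)/(g + 2*g*(-8 + g)) (X(g) = (g + 1)/(g + 2*g*(-8 + g)) = (1 + g)/(g + 2*g*(-8 + g)))
E = -1102900/621 (E = (1 - 69)/((-69)*(-15 + 2*(-69))) - 1*1776 = -1/69*(-68)/(-15 - 138) - 1776 = -1/69*(-68)/(-153) - 1776 = -1/69*(-1/153)*(-68) - 1776 = -4/621 - 1776 = -1102900/621 ≈ -1776.0)
-E = -1*(-1102900/621) = 1102900/621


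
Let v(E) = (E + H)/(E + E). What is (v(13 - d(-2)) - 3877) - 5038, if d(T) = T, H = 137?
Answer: -133649/15 ≈ -8909.9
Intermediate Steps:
v(E) = (137 + E)/(2*E) (v(E) = (E + 137)/(E + E) = (137 + E)/((2*E)) = (137 + E)*(1/(2*E)) = (137 + E)/(2*E))
(v(13 - d(-2)) - 3877) - 5038 = ((137 + (13 - 1*(-2)))/(2*(13 - 1*(-2))) - 3877) - 5038 = ((137 + (13 + 2))/(2*(13 + 2)) - 3877) - 5038 = ((½)*(137 + 15)/15 - 3877) - 5038 = ((½)*(1/15)*152 - 3877) - 5038 = (76/15 - 3877) - 5038 = -58079/15 - 5038 = -133649/15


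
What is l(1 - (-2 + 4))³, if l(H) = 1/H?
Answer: -1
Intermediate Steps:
l(1 - (-2 + 4))³ = (1/(1 - (-2 + 4)))³ = (1/(1 - 1*2))³ = (1/(1 - 2))³ = (1/(-1))³ = (-1)³ = -1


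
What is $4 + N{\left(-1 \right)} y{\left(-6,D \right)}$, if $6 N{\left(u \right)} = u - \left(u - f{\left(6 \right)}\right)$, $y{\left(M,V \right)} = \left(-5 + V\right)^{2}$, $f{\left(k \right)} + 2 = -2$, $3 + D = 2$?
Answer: $-20$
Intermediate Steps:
$D = -1$ ($D = -3 + 2 = -1$)
$f{\left(k \right)} = -4$ ($f{\left(k \right)} = -2 - 2 = -4$)
$N{\left(u \right)} = - \frac{2}{3}$ ($N{\left(u \right)} = \frac{u - \left(u - -4\right)}{6} = \frac{u - \left(u + 4\right)}{6} = \frac{u - \left(4 + u\right)}{6} = \frac{1}{6} \left(-4\right) = - \frac{2}{3}$)
$4 + N{\left(-1 \right)} y{\left(-6,D \right)} = 4 - \frac{2 \left(-5 - 1\right)^{2}}{3} = 4 - \frac{2 \left(-6\right)^{2}}{3} = 4 - 24 = -20$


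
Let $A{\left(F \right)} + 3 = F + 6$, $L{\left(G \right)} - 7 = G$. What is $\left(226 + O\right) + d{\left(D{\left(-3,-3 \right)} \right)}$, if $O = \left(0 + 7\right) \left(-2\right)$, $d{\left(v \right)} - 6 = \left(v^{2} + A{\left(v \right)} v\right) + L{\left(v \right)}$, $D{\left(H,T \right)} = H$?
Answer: $231$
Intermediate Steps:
$L{\left(G \right)} = 7 + G$
$A{\left(F \right)} = 3 + F$ ($A{\left(F \right)} = -3 + \left(F + 6\right) = -3 + \left(6 + F\right) = 3 + F$)
$d{\left(v \right)} = 13 + v + v^{2} + v \left(3 + v\right)$ ($d{\left(v \right)} = 6 + \left(\left(v^{2} + \left(3 + v\right) v\right) + \left(7 + v\right)\right) = 6 + \left(\left(v^{2} + v \left(3 + v\right)\right) + \left(7 + v\right)\right) = 6 + \left(7 + v + v^{2} + v \left(3 + v\right)\right) = 13 + v + v^{2} + v \left(3 + v\right)$)
$O = -14$ ($O = 7 \left(-2\right) = -14$)
$\left(226 + O\right) + d{\left(D{\left(-3,-3 \right)} \right)} = \left(226 - 14\right) + \left(13 + 2 \left(-3\right)^{2} + 4 \left(-3\right)\right) = 212 + \left(13 + 2 \cdot 9 - 12\right) = 212 + \left(13 + 18 - 12\right) = 212 + 19 = 231$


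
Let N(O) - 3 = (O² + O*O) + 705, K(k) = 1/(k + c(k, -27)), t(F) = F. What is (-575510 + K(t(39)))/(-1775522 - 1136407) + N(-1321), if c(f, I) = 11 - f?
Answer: 37271421767873/10677073 ≈ 3.4908e+6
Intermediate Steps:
K(k) = 1/11 (K(k) = 1/(k + (11 - k)) = 1/11)
N(O) = 708 + 2*O² (N(O) = 3 + ((O² + O*O) + 705) = 3 + ((O² + O²) + 705) = 3 + (2*O² + 705) = 3 + (705 + 2*O²) = 708 + 2*O²)
(-575510 + K(t(39)))/(-1775522 - 1136407) + N(-1321) = (-575510 + 1/11)/(-1775522 - 1136407) + (708 + 2*(-1321)²) = -6330609/11/(-2911929) + (708 + 2*1745041) = -6330609/11*(-1/2911929) + (708 + 3490082) = 2110203/10677073 + 3490790 = 37271421767873/10677073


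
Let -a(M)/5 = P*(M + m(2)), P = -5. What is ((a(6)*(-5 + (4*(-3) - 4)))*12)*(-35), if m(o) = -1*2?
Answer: 882000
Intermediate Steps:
m(o) = -2
a(M) = -50 + 25*M (a(M) = -(-25)*(M - 2) = -(-25)*(-2 + M) = -5*(10 - 5*M) = -50 + 25*M)
((a(6)*(-5 + (4*(-3) - 4)))*12)*(-35) = (((-50 + 25*6)*(-5 + (4*(-3) - 4)))*12)*(-35) = (((-50 + 150)*(-5 + (-12 - 4)))*12)*(-35) = ((100*(-5 - 16))*12)*(-35) = ((100*(-21))*12)*(-35) = -2100*12*(-35) = -25200*(-35) = 882000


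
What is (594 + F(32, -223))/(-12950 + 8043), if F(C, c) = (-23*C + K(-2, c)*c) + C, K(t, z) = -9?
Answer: -271/701 ≈ -0.38659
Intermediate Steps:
F(C, c) = -22*C - 9*c (F(C, c) = (-23*C - 9*c) + C = -22*C - 9*c)
(594 + F(32, -223))/(-12950 + 8043) = (594 + (-22*32 - 9*(-223)))/(-12950 + 8043) = (594 + (-704 + 2007))/(-4907) = (594 + 1303)*(-1/4907) = 1897*(-1/4907) = -271/701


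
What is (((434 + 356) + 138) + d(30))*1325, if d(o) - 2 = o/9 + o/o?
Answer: 3713975/3 ≈ 1.2380e+6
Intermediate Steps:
d(o) = 3 + o/9 (d(o) = 2 + (o/9 + o/o) = 2 + (o*(⅑) + 1) = 2 + (o/9 + 1) = 2 + (1 + o/9) = 3 + o/9)
(((434 + 356) + 138) + d(30))*1325 = (((434 + 356) + 138) + (3 + (⅑)*30))*1325 = ((790 + 138) + (3 + 10/3))*1325 = (928 + 19/3)*1325 = (2803/3)*1325 = 3713975/3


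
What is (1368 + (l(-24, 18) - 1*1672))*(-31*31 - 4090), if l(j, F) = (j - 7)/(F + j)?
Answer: 9056443/6 ≈ 1.5094e+6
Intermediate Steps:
l(j, F) = (-7 + j)/(F + j)
(1368 + (l(-24, 18) - 1*1672))*(-31*31 - 4090) = (1368 + ((-7 - 24)/(18 - 24) - 1*1672))*(-31*31 - 4090) = (1368 + (-31/(-6) - 1672))*(-961 - 4090) = (1368 + (-⅙*(-31) - 1672))*(-5051) = (1368 + (31/6 - 1672))*(-5051) = (1368 - 10001/6)*(-5051) = -1793/6*(-5051) = 9056443/6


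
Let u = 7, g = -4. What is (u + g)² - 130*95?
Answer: -12341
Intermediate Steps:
(u + g)² - 130*95 = (7 - 4)² - 130*95 = 3² - 12350 = 9 - 12350 = -12341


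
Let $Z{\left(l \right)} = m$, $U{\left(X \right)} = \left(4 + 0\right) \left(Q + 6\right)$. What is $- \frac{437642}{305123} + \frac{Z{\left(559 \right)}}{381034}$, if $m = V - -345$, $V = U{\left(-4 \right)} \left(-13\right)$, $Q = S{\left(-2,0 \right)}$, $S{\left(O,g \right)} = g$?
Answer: $- \frac{166746412769}{116262237182} \approx -1.4342$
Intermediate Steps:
$Q = 0$
$U{\left(X \right)} = 24$ ($U{\left(X \right)} = \left(4 + 0\right) \left(0 + 6\right) = 4 \cdot 6 = 24$)
$V = -312$ ($V = 24 \left(-13\right) = -312$)
$m = 33$ ($m = -312 - -345 = -312 + 345 = 33$)
$Z{\left(l \right)} = 33$
$- \frac{437642}{305123} + \frac{Z{\left(559 \right)}}{381034} = - \frac{437642}{305123} + \frac{33}{381034} = - \frac{166746412769}{116262237182}$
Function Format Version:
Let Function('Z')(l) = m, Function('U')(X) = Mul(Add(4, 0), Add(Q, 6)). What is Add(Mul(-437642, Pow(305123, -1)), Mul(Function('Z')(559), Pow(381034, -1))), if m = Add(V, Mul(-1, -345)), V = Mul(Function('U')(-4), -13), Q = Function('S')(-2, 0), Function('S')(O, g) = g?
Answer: Rational(-166746412769, 116262237182) ≈ -1.4342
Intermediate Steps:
Q = 0
Function('U')(X) = 24 (Function('U')(X) = Mul(Add(4, 0), Add(0, 6)) = Mul(4, 6) = 24)
V = -312 (V = Mul(24, -13) = -312)
m = 33 (m = Add(-312, Mul(-1, -345)) = Add(-312, 345) = 33)
Function('Z')(l) = 33
Add(Mul(-437642, Pow(305123, -1)), Mul(Function('Z')(559), Pow(381034, -1))) = Add(Mul(-437642, Pow(305123, -1)), Mul(33, Pow(381034, -1))) = Add(Mul(-437642, Rational(1, 305123)), Mul(33, Rational(1, 381034))) = Add(Rational(-437642, 305123), Rational(33, 381034)) = Rational(-166746412769, 116262237182)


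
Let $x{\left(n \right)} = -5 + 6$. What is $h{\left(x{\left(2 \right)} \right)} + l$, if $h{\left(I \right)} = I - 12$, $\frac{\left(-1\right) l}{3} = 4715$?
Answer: $-14156$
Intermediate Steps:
$x{\left(n \right)} = 1$
$l = -14145$ ($l = \left(-3\right) 4715 = -14145$)
$h{\left(I \right)} = -12 + I$
$h{\left(x{\left(2 \right)} \right)} + l = \left(-12 + 1\right) - 14145 = -11 - 14145 = -14156$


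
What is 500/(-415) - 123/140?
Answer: -24209/11620 ≈ -2.0834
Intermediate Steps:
500/(-415) - 123/140 = 500*(-1/415) - 123*1/140 = -100/83 - 123/140 = -24209/11620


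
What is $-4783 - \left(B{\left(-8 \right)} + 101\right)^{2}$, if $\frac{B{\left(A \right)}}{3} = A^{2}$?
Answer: $-90632$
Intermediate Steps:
$B{\left(A \right)} = 3 A^{2}$
$-4783 - \left(B{\left(-8 \right)} + 101\right)^{2} = -4783 - \left(3 \left(-8\right)^{2} + 101\right)^{2} = -4783 - \left(3 \cdot 64 + 101\right)^{2} = -4783 - \left(192 + 101\right)^{2} = -4783 - 293^{2} = -4783 - 85849 = -90632$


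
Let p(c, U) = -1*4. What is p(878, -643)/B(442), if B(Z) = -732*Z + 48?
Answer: 1/80874 ≈ 1.2365e-5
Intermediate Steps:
p(c, U) = -4
B(Z) = 48 - 732*Z
p(878, -643)/B(442) = -4/(48 - 732*442) = -4/(48 - 323544) = -4/(-323496) = -4*(-1/323496) = 1/80874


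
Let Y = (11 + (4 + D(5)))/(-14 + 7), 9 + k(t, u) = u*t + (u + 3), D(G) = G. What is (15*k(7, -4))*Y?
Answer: 11400/7 ≈ 1628.6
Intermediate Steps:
k(t, u) = -6 + u + t*u (k(t, u) = -9 + (u*t + (u + 3)) = -9 + (t*u + (3 + u)) = -9 + (3 + u + t*u) = -6 + u + t*u)
Y = -20/7 (Y = (11 + (4 + 5))/(-14 + 7) = (11 + 9)/(-7) = 20*(-⅐) = -20/7 ≈ -2.8571)
(15*k(7, -4))*Y = (15*(-6 - 4 + 7*(-4)))*(-20/7) = (15*(-6 - 4 - 28))*(-20/7) = (15*(-38))*(-20/7) = -570*(-20/7) = 11400/7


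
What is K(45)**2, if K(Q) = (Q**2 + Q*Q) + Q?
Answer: 16769025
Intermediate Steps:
K(Q) = Q + 2*Q**2 (K(Q) = (Q**2 + Q**2) + Q = 2*Q**2 + Q = Q + 2*Q**2)
K(45)**2 = (45*(1 + 2*45))**2 = (45*(1 + 90))**2 = (45*91)**2 = 4095**2 = 16769025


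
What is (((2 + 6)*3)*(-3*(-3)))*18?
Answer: 3888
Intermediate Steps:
(((2 + 6)*3)*(-3*(-3)))*18 = ((8*3)*9)*18 = (24*9)*18 = 216*18 = 3888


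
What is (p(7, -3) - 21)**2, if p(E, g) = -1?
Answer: 484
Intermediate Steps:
(p(7, -3) - 21)**2 = (-1 - 21)**2 = (-22)**2 = 484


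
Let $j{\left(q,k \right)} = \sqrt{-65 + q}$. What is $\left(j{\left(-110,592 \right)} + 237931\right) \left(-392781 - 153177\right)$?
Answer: $-129900332898 - 2729790 i \sqrt{7} \approx -1.299 \cdot 10^{11} - 7.2223 \cdot 10^{6} i$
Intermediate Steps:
$\left(j{\left(-110,592 \right)} + 237931\right) \left(-392781 - 153177\right) = \left(\sqrt{-65 - 110} + 237931\right) \left(-392781 - 153177\right) = \left(\sqrt{-175} + 237931\right) \left(-545958\right) = \left(5 i \sqrt{7} + 237931\right) \left(-545958\right) = \left(237931 + 5 i \sqrt{7}\right) \left(-545958\right) = -129900332898 - 2729790 i \sqrt{7}$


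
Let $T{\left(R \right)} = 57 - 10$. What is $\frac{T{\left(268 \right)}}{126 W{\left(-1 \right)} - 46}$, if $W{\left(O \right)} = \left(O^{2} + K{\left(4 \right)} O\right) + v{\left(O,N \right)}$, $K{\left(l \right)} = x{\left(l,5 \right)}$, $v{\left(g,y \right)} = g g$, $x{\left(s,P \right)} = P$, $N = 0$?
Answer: $- \frac{47}{424} \approx -0.11085$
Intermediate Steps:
$v{\left(g,y \right)} = g^{2}$
$K{\left(l \right)} = 5$
$T{\left(R \right)} = 47$
$W{\left(O \right)} = 2 O^{2} + 5 O$ ($W{\left(O \right)} = \left(O^{2} + 5 O\right) + O^{2} = 2 O^{2} + 5 O$)
$\frac{T{\left(268 \right)}}{126 W{\left(-1 \right)} - 46} = \frac{47}{126 \left(- (5 + 2 \left(-1\right))\right) - 46} = \frac{47}{126 \left(- (5 - 2)\right) - 46} = \frac{47}{126 \left(\left(-1\right) 3\right) - 46} = \frac{47}{126 \left(-3\right) - 46} = \frac{47}{-378 - 46} = \frac{47}{-424} = 47 \left(- \frac{1}{424}\right) = - \frac{47}{424}$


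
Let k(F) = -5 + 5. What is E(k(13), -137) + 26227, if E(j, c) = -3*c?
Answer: 26638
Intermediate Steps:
k(F) = 0
E(k(13), -137) + 26227 = -3*(-137) + 26227 = 411 + 26227 = 26638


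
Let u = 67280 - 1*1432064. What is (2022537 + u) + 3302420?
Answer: 3960173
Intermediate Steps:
u = -1364784 (u = 67280 - 1432064 = -1364784)
(2022537 + u) + 3302420 = (2022537 - 1364784) + 3302420 = 657753 + 3302420 = 3960173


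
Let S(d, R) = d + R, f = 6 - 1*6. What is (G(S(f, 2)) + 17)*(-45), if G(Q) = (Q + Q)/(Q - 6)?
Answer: -720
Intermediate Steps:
f = 0 (f = 6 - 6 = 0)
S(d, R) = R + d
G(Q) = 2*Q/(-6 + Q) (G(Q) = (2*Q)/(-6 + Q) = 2*Q/(-6 + Q))
(G(S(f, 2)) + 17)*(-45) = (2*(2 + 0)/(-6 + (2 + 0)) + 17)*(-45) = (2*2/(-6 + 2) + 17)*(-45) = (2*2/(-4) + 17)*(-45) = (2*2*(-1/4) + 17)*(-45) = (-1 + 17)*(-45) = 16*(-45) = -720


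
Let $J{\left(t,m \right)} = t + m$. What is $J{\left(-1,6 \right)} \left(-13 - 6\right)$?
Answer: $-95$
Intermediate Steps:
$J{\left(t,m \right)} = m + t$
$J{\left(-1,6 \right)} \left(-13 - 6\right) = \left(6 - 1\right) \left(-13 - 6\right) = 5 \left(-19\right) = -95$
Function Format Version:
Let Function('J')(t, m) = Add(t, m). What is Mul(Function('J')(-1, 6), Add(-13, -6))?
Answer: -95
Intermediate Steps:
Function('J')(t, m) = Add(m, t)
Mul(Function('J')(-1, 6), Add(-13, -6)) = Mul(Add(6, -1), Add(-13, -6)) = Mul(5, -19) = -95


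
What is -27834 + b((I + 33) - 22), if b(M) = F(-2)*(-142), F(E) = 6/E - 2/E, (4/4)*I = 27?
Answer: -27550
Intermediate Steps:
I = 27
F(E) = 4/E
b(M) = 284 (b(M) = (4/(-2))*(-142) = (4*(-½))*(-142) = -2*(-142) = 284)
-27834 + b((I + 33) - 22) = -27834 + 284 = -27550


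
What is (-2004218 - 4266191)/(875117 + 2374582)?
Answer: -6270409/3249699 ≈ -1.9295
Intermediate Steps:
(-2004218 - 4266191)/(875117 + 2374582) = -6270409/3249699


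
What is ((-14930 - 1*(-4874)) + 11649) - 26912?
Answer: -25319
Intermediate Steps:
((-14930 - 1*(-4874)) + 11649) - 26912 = ((-14930 + 4874) + 11649) - 26912 = (-10056 + 11649) - 26912 = 1593 - 26912 = -25319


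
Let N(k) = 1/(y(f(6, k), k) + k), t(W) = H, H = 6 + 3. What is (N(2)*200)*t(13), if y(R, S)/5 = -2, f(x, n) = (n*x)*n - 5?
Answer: -225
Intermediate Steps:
H = 9
t(W) = 9
f(x, n) = -5 + x*n**2 (f(x, n) = x*n**2 - 5 = -5 + x*n**2)
y(R, S) = -10 (y(R, S) = 5*(-2) = -10)
N(k) = 1/(-10 + k)
(N(2)*200)*t(13) = (200/(-10 + 2))*9 = (200/(-8))*9 = -1/8*200*9 = -25*9 = -225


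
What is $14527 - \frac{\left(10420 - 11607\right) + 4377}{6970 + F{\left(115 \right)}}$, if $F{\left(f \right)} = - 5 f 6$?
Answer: $\frac{464835}{32} \approx 14526.0$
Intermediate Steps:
$F{\left(f \right)} = - 30 f$
$14527 - \frac{\left(10420 - 11607\right) + 4377}{6970 + F{\left(115 \right)}} = 14527 - \frac{\left(10420 - 11607\right) + 4377}{6970 - 3450} = 14527 - \frac{-1187 + 4377}{6970 - 3450} = 14527 - \frac{3190}{3520} = 14527 - 3190 \cdot \frac{1}{3520} = 14527 - \frac{29}{32} = \frac{464835}{32}$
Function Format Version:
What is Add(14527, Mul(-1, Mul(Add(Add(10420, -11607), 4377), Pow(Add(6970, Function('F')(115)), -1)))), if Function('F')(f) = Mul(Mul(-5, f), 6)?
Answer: Rational(464835, 32) ≈ 14526.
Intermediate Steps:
Function('F')(f) = Mul(-30, f)
Add(14527, Mul(-1, Mul(Add(Add(10420, -11607), 4377), Pow(Add(6970, Function('F')(115)), -1)))) = Add(14527, Mul(-1, Mul(Add(Add(10420, -11607), 4377), Pow(Add(6970, Mul(-30, 115)), -1)))) = Add(14527, Mul(-1, Mul(Add(-1187, 4377), Pow(Add(6970, -3450), -1)))) = Add(14527, Mul(-1, Mul(3190, Pow(3520, -1)))) = Add(14527, Mul(-1, Mul(3190, Rational(1, 3520)))) = Add(14527, Mul(-1, Rational(29, 32))) = Add(14527, Rational(-29, 32)) = Rational(464835, 32)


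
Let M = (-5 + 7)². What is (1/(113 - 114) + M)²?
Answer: 9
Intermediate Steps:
M = 4 (M = 2² = 4)
(1/(113 - 114) + M)² = (1/(113 - 114) + 4)² = (1/(-1) + 4)² = (-1 + 4)² = 3² = 9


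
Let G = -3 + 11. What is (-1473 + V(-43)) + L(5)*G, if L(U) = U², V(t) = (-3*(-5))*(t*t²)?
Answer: -1193878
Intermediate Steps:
V(t) = 15*t³
G = 8
(-1473 + V(-43)) + L(5)*G = (-1473 + 15*(-43)³) + 5²*8 = (-1473 + 15*(-79507)) + 25*8 = (-1473 - 1192605) + 200 = -1194078 + 200 = -1193878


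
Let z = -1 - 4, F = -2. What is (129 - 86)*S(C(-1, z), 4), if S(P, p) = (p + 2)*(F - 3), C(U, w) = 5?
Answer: -1290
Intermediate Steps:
z = -5
S(P, p) = -10 - 5*p (S(P, p) = (p + 2)*(-2 - 3) = (2 + p)*(-5) = -10 - 5*p)
(129 - 86)*S(C(-1, z), 4) = (129 - 86)*(-10 - 5*4) = 43*(-10 - 20) = 43*(-30) = -1290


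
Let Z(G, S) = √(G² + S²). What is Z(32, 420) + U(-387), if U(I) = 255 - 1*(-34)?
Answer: 289 + 4*√11089 ≈ 710.22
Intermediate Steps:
U(I) = 289 (U(I) = 255 + 34 = 289)
Z(32, 420) + U(-387) = √(32² + 420²) + 289 = √(1024 + 176400) + 289 = √177424 + 289 = 4*√11089 + 289 = 289 + 4*√11089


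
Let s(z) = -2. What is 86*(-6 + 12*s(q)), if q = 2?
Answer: -2580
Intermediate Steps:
86*(-6 + 12*s(q)) = 86*(-6 + 12*(-2)) = 86*(-6 - 24) = 86*(-30) = -2580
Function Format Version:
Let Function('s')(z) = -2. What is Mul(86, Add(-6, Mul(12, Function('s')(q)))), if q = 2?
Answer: -2580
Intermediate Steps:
Mul(86, Add(-6, Mul(12, Function('s')(q)))) = Mul(86, Add(-6, Mul(12, -2))) = Mul(86, Add(-6, -24)) = Mul(86, -30) = -2580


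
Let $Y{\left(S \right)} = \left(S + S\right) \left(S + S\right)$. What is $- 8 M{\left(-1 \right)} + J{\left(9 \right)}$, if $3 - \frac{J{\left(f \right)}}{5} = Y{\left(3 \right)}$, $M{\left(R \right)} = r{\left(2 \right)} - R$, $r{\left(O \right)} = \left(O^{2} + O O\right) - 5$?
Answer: $-197$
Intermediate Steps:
$r{\left(O \right)} = -5 + 2 O^{2}$ ($r{\left(O \right)} = \left(O^{2} + O^{2}\right) - 5 = 2 O^{2} - 5 = -5 + 2 O^{2}$)
$Y{\left(S \right)} = 4 S^{2}$ ($Y{\left(S \right)} = 2 S 2 S = 4 S^{2}$)
$M{\left(R \right)} = 3 - R$ ($M{\left(R \right)} = \left(-5 + 2 \cdot 2^{2}\right) - R = \left(-5 + 2 \cdot 4\right) - R = \left(-5 + 8\right) - R = 3 - R$)
$J{\left(f \right)} = -165$ ($J{\left(f \right)} = 15 - 5 \cdot 4 \cdot 3^{2} = 15 - 5 \cdot 4 \cdot 9 = 15 - 180 = -165$)
$- 8 M{\left(-1 \right)} + J{\left(9 \right)} = - 8 \left(3 - -1\right) - 165 = - 8 \left(3 + 1\right) - 165 = \left(-8\right) 4 - 165 = -32 - 165 = -197$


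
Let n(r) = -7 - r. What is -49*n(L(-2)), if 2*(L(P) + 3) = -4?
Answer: 98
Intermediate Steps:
L(P) = -5 (L(P) = -3 + (½)*(-4) = -3 - 2 = -5)
-49*n(L(-2)) = -49*(-7 - 1*(-5)) = -49*(-7 + 5) = -49*(-2) = 98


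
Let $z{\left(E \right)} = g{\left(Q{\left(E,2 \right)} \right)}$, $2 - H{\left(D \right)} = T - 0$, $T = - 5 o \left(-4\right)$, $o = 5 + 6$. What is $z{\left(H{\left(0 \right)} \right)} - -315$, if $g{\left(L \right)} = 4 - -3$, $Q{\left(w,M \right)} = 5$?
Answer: $322$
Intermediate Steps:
$o = 11$
$T = 220$ ($T = \left(-5\right) 11 \left(-4\right) = \left(-55\right) \left(-4\right) = 220$)
$g{\left(L \right)} = 7$ ($g{\left(L \right)} = 4 + 3 = 7$)
$H{\left(D \right)} = -218$ ($H{\left(D \right)} = 2 - \left(220 - 0\right) = 2 - \left(220 + 0\right) = 2 - 220 = -218$)
$z{\left(E \right)} = 7$
$z{\left(H{\left(0 \right)} \right)} - -315 = 7 - -315 = 7 + 315 = 322$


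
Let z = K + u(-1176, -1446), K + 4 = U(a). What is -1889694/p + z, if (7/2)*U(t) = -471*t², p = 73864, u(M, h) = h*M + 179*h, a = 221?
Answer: -189497010863/36932 ≈ -5.1310e+6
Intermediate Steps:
u(M, h) = 179*h + M*h (u(M, h) = M*h + 179*h = 179*h + M*h)
U(t) = -942*t²/7 (U(t) = 2*(-471*t²)/7 = -942*t²/7)
K = -46008250/7 (K = -4 - 942/7*221² = -4 - 942/7*48841 = -4 - 46008222/7 = -46008250/7 ≈ -6.5726e+6)
z = -35916616/7 (z = -46008250/7 - 1446*(179 - 1176) = -46008250/7 - 1446*(-997) = -46008250/7 + 1441662 = -35916616/7 ≈ -5.1309e+6)
-1889694/p + z = -1889694/73864 - 35916616/7 = -1889694*1/73864 - 35916616/7 = -944847/36932 - 35916616/7 = -189497010863/36932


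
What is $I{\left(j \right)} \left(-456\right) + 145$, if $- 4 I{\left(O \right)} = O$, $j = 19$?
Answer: $2311$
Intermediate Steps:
$I{\left(O \right)} = - \frac{O}{4}$
$I{\left(j \right)} \left(-456\right) + 145 = \left(- \frac{1}{4}\right) 19 \left(-456\right) + 145 = \left(- \frac{19}{4}\right) \left(-456\right) + 145 = 2166 + 145 = 2311$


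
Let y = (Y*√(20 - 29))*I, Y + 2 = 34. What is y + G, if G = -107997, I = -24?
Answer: -107997 - 2304*I ≈ -1.08e+5 - 2304.0*I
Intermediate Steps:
Y = 32 (Y = -2 + 34 = 32)
y = -2304*I (y = (32*√(20 - 29))*(-24) = (32*√(-9))*(-24) = (32*(3*I))*(-24) = (96*I)*(-24) = -2304*I ≈ -2304.0*I)
y + G = -2304*I - 107997 = -107997 - 2304*I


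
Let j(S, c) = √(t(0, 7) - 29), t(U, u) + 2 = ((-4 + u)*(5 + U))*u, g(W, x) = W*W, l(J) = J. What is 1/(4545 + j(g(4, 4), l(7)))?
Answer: 4545/20656951 - √74/20656951 ≈ 0.00021961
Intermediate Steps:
g(W, x) = W²
t(U, u) = -2 + u*(-4 + u)*(5 + U) (t(U, u) = -2 + ((-4 + u)*(5 + U))*u = -2 + u*(-4 + u)*(5 + U))
j(S, c) = √74 (j(S, c) = √((-2 - 20*7 + 5*7² + 0*7² - 4*0*7) - 29) = √((-2 - 140 + 5*49 + 0*49 + 0) - 29) = √((-2 - 140 + 245 + 0 + 0) - 29) = √(103 - 29) = √74)
1/(4545 + j(g(4, 4), l(7))) = 1/(4545 + √74)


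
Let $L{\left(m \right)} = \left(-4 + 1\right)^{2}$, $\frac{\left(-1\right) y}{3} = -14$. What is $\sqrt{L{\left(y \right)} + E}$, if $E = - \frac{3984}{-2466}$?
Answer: $\frac{\sqrt{1793193}}{411} \approx 3.2582$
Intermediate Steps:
$y = 42$ ($y = \left(-3\right) \left(-14\right) = 42$)
$L{\left(m \right)} = 9$ ($L{\left(m \right)} = \left(-3\right)^{2} = 9$)
$E = \frac{664}{411}$ ($E = \left(-3984\right) \left(- \frac{1}{2466}\right) = \frac{664}{411} \approx 1.6156$)
$\sqrt{L{\left(y \right)} + E} = \sqrt{9 + \frac{664}{411}} = \sqrt{\frac{4363}{411}} = \frac{\sqrt{1793193}}{411}$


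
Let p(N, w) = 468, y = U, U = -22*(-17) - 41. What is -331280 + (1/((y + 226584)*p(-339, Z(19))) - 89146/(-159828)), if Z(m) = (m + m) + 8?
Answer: -24661835159458537/74444206356 ≈ -3.3128e+5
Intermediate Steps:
Z(m) = 8 + 2*m (Z(m) = 2*m + 8 = 8 + 2*m)
U = 333 (U = 374 - 41 = 333)
y = 333
-331280 + (1/((y + 226584)*p(-339, Z(19))) - 89146/(-159828)) = -331280 + (1/((333 + 226584)*468) - 89146/(-159828)) = -331280 + ((1/468)/226917 - 89146*(-1/159828)) = -331280 + ((1/226917)*(1/468) + 44573/79914) = -331280 + (1/106197156 + 44573/79914) = -331280 + 41522157143/74444206356 = -24661835159458537/74444206356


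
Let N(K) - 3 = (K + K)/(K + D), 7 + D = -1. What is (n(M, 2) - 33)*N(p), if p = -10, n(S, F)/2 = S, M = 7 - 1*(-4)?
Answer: -407/9 ≈ -45.222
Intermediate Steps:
M = 11 (M = 7 + 4 = 11)
D = -8 (D = -7 - 1 = -8)
n(S, F) = 2*S
N(K) = 3 + 2*K/(-8 + K) (N(K) = 3 + (K + K)/(K - 8) = 3 + (2*K)/(-8 + K) = 3 + 2*K/(-8 + K))
(n(M, 2) - 33)*N(p) = (2*11 - 33)*((-24 + 5*(-10))/(-8 - 10)) = (22 - 33)*((-24 - 50)/(-18)) = -(-11)*(-74)/18 = -11*37/9 = -407/9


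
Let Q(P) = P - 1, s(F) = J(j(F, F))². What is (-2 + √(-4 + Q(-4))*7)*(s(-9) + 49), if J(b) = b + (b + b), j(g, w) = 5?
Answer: -548 + 5754*I ≈ -548.0 + 5754.0*I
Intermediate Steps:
J(b) = 3*b (J(b) = b + 2*b = 3*b)
s(F) = 225 (s(F) = (3*5)² = 15² = 225)
Q(P) = -1 + P
(-2 + √(-4 + Q(-4))*7)*(s(-9) + 49) = (-2 + √(-4 + (-1 - 4))*7)*(225 + 49) = (-2 + √(-4 - 5)*7)*274 = (-2 + √(-9)*7)*274 = (-2 + (3*I)*7)*274 = (-2 + 21*I)*274 = -548 + 5754*I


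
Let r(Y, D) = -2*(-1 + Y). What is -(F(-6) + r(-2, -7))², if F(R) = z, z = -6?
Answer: 0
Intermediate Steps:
r(Y, D) = 2 - 2*Y
F(R) = -6
-(F(-6) + r(-2, -7))² = -(-6 + (2 - 2*(-2)))² = -(-6 + (2 + 4))² = -(-6 + 6)² = -1*0² = -1*0 = 0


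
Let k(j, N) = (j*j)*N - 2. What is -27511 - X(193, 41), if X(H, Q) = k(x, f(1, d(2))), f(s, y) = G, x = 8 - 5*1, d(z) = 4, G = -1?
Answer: -27500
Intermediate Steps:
x = 3 (x = 8 - 5 = 3)
f(s, y) = -1
k(j, N) = -2 + N*j² (k(j, N) = j²*N - 2 = N*j² - 2 = -2 + N*j²)
X(H, Q) = -11 (X(H, Q) = -2 - 1*3² = -2 - 1*9 = -2 - 9 = -11)
-27511 - X(193, 41) = -27511 - 1*(-11) = -27511 + 11 = -27500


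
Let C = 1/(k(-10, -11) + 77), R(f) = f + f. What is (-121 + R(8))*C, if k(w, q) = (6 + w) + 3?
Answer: -105/76 ≈ -1.3816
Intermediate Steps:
k(w, q) = 9 + w
R(f) = 2*f
C = 1/76 (C = 1/((9 - 10) + 77) = 1/(-1 + 77) = 1/76 ≈ 0.013158)
(-121 + R(8))*C = (-121 + 2*8)*(1/76) = (-121 + 16)*(1/76) = -105*1/76 = -105/76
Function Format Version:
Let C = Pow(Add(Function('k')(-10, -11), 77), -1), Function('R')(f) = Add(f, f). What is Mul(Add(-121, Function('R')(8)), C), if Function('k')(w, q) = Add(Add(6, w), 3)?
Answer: Rational(-105, 76) ≈ -1.3816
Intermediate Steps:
Function('k')(w, q) = Add(9, w)
Function('R')(f) = Mul(2, f)
C = Rational(1, 76) (C = Pow(Add(Add(9, -10), 77), -1) = Pow(Add(-1, 77), -1) = Pow(76, -1) = Rational(1, 76) ≈ 0.013158)
Mul(Add(-121, Function('R')(8)), C) = Mul(Add(-121, Mul(2, 8)), Rational(1, 76)) = Mul(Add(-121, 16), Rational(1, 76)) = Mul(-105, Rational(1, 76)) = Rational(-105, 76)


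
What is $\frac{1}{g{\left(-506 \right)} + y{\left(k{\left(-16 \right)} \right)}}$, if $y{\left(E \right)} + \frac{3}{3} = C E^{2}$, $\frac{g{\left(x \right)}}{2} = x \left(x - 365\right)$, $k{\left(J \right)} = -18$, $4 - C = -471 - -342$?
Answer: $\frac{1}{924543} \approx 1.0816 \cdot 10^{-6}$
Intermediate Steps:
$C = 133$ ($C = 4 - \left(-471 - -342\right) = 4 - \left(-471 + 342\right) = 4 - -129 = 4 + 129 = 133$)
$g{\left(x \right)} = 2 x \left(-365 + x\right)$ ($g{\left(x \right)} = 2 x \left(x - 365\right) = 2 x \left(-365 + x\right)$)
$y{\left(E \right)} = -1 + 133 E^{2}$
$\frac{1}{g{\left(-506 \right)} + y{\left(k{\left(-16 \right)} \right)}} = \frac{1}{2 \left(-506\right) \left(-365 - 506\right) - \left(1 - 133 \left(-18\right)^{2}\right)} = \frac{1}{2 \left(-506\right) \left(-871\right) + \left(-1 + 133 \cdot 324\right)} = \frac{1}{881452 + \left(-1 + 43092\right)} = \frac{1}{881452 + 43091} = \frac{1}{924543}$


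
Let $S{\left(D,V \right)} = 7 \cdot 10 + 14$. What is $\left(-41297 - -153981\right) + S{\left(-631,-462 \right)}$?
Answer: $112768$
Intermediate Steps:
$S{\left(D,V \right)} = 84$ ($S{\left(D,V \right)} = 70 + 14 = 84$)
$\left(-41297 - -153981\right) + S{\left(-631,-462 \right)} = \left(-41297 - -153981\right) + 84 = \left(-41297 + 153981\right) + 84 = 112684 + 84 = 112768$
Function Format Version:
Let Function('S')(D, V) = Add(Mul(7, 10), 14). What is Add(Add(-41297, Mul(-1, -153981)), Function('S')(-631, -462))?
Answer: 112768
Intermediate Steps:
Function('S')(D, V) = 84 (Function('S')(D, V) = Add(70, 14) = 84)
Add(Add(-41297, Mul(-1, -153981)), Function('S')(-631, -462)) = Add(Add(-41297, Mul(-1, -153981)), 84) = Add(Add(-41297, 153981), 84) = Add(112684, 84) = 112768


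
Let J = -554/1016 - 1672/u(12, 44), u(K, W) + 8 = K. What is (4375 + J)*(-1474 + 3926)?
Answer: 1232055827/127 ≈ 9.7012e+6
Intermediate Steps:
u(K, W) = -8 + K
J = -212621/508 (J = -554/1016 - 1672/(-8 + 12) = -554*1/1016 - 1672/4 = -277/508 - 1672*¼ = -277/508 - 418 = -212621/508 ≈ -418.55)
(4375 + J)*(-1474 + 3926) = (4375 - 212621/508)*(-1474 + 3926) = (2009879/508)*2452 = 1232055827/127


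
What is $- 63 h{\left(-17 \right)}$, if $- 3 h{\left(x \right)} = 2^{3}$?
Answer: $168$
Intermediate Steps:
$h{\left(x \right)} = - \frac{8}{3}$ ($h{\left(x \right)} = - \frac{2^{3}}{3} = \left(- \frac{1}{3}\right) 8 = - \frac{8}{3}$)
$- 63 h{\left(-17 \right)} = \left(-63\right) \left(- \frac{8}{3}\right) = 168$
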